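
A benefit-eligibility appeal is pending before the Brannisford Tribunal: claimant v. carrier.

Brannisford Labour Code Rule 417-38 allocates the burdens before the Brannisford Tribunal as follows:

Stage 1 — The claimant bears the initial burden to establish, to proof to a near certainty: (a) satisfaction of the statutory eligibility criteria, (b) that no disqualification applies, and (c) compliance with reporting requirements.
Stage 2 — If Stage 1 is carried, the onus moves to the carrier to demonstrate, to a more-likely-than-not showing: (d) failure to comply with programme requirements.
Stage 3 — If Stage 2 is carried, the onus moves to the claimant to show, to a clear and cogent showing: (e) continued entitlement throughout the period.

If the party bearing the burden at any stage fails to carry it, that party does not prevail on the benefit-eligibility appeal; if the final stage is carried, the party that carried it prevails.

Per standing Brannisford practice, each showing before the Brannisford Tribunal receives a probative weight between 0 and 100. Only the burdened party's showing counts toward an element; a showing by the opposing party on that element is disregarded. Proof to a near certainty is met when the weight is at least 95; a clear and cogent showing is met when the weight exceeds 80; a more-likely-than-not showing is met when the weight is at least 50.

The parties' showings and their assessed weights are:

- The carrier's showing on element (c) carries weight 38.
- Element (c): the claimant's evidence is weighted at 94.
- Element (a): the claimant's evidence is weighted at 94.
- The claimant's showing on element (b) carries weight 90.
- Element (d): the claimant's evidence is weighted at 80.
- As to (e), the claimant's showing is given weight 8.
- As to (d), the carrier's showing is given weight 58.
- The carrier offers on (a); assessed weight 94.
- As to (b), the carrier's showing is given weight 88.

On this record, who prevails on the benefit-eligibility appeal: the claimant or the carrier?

At Stage 1 the claimant must meet proof to a near certainty (weight is at least 95): on (a) the weight is 94 (the carrier's 94 is given no effect), < 95, so (a) does not meet the standard; on (b) the weight is 90 (the carrier's 88 is given no effect), which does not reach 95, so (b) does not meet the standard; on (c) the weight is 94 (the carrier's 38 is given no effect), < 95, so (c) does not meet the standard.
  Stage 1 not carried; the claimant fails its burden.
So the carrier prevails.

carrier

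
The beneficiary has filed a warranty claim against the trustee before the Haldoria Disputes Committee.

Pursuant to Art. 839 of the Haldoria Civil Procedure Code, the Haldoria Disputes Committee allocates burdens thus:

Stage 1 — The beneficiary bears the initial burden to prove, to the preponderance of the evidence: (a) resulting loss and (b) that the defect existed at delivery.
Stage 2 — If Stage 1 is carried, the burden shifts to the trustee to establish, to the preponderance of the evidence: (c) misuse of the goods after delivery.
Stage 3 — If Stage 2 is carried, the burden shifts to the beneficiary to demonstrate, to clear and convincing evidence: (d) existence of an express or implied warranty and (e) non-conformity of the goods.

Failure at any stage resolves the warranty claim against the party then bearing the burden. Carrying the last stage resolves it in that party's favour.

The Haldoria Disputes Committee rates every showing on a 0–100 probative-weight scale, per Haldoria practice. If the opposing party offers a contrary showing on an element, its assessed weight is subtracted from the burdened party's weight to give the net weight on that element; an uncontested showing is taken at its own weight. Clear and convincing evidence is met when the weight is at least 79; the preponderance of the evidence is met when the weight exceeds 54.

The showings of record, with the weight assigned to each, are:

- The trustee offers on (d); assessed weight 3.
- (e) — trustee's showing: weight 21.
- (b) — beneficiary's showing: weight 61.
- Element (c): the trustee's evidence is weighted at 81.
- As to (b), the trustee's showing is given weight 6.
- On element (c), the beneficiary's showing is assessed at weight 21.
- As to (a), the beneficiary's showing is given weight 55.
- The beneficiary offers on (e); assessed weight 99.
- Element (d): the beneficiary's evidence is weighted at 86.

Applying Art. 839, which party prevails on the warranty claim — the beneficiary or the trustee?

At Stage 1 the beneficiary must meet the preponderance of the evidence (weight exceeds 54): on (a) the weight is 55, > 54, so (a) meets the standard; on (b) the weight is 61 less the opposing 6 gives net 55, which does exceed 54, so (b) meets the standard.
  The beneficiary carries Stage 1; the trustee now bears the burden.
At Stage 2 the trustee must meet the preponderance of the evidence (weight exceeds 54): on (c) the weight is 81 less the opposing 21 gives net 60, > 54, so (c) meets the standard.
  All elements met. The burden passes to the beneficiary.
At Stage 3 the beneficiary must meet clear and convincing evidence (weight is at least 79): on (d) the weight is 86 less the opposing 3 gives net 83, ≥ 79, so (d) meets the standard; on (e) the weight is 99 less the opposing 21 gives net 78, which does not reach 79, so (e) does not meet the standard.
  Stage 3 not carried; the beneficiary fails its burden.
The trustee prevails.

trustee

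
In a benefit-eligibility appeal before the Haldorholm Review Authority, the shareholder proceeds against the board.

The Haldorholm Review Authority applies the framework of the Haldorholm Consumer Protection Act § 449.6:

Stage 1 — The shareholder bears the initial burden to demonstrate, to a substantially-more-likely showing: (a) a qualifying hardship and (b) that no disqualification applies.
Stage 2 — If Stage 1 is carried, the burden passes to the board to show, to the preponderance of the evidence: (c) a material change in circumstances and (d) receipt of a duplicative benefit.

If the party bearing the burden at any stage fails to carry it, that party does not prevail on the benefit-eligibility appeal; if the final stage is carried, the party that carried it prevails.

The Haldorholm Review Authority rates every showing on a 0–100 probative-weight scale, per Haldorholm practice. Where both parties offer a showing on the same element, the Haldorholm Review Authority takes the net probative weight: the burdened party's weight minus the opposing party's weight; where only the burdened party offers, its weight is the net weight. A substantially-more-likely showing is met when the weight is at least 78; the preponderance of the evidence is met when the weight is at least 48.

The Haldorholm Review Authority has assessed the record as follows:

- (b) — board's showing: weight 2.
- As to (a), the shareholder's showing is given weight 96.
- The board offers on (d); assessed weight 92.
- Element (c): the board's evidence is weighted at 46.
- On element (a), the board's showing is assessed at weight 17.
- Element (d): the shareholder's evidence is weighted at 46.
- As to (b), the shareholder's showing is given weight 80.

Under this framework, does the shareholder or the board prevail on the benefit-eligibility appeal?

Stage 1 (shareholder, a substantially-more-likely showing, weight is at least 78): (a) net 96−17=79 ≥ 78 — meets; (b) net 80−2=78 ≥ 78 — meets.
  All elements met. The burden passes to the board.
Stage 2 (board, the preponderance of the evidence, weight is at least 48): (c) 46 < 48 — fails; (d) net 92−46=46 < 48 — fails.
  The board does not carry Stage 2.
So the shareholder prevails.

shareholder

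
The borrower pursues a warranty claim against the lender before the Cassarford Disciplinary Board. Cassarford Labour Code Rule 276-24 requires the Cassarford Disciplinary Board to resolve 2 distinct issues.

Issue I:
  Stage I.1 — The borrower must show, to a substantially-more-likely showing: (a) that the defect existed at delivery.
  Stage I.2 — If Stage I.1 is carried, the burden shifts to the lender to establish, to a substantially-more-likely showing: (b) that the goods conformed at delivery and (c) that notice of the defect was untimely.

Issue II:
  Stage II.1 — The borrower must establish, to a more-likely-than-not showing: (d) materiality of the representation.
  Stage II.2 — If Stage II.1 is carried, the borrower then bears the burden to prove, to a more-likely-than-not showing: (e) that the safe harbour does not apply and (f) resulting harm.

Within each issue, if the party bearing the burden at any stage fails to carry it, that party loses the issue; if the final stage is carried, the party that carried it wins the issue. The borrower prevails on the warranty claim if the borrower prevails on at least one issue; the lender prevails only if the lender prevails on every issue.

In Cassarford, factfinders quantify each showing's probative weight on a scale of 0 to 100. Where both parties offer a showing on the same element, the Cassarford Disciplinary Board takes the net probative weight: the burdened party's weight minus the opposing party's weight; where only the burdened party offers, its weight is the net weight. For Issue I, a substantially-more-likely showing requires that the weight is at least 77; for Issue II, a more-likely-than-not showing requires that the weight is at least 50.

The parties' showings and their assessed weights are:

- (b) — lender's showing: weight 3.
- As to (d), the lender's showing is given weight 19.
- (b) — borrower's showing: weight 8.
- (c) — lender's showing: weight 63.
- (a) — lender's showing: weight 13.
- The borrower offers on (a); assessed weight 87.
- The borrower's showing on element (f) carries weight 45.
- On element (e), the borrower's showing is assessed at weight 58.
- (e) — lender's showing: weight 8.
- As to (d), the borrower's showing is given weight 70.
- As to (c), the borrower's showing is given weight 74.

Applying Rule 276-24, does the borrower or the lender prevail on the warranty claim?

lender

— Issue I —
Stage I.1 — burden on borrower; standard: a substantially-more-likely showing (weight is at least 77).
    (a): 87 − 13 = 74 < 77 [not met]
  Stage I.1 not carried; the borrower fails its burden.
The analysis ends at Stage I.1; the lender prevails on this issue.
— Issue II —
Stage II.1 (borrower, a more-likely-than-not showing, weight is at least 50): (d) net 70−19=51 ≥ 50 — meets.
  All elements met. The borrower retains the burden for Stage II.2.
Stage II.2 (borrower, a more-likely-than-not showing, weight is at least 50): (e) net 58−8=50 ≥ 50 — meets; (f) 45 < 50 — fails.
  Not every element is met, so the borrower fails to carry Stage II.2.
So the lender prevails on this issue.
Per-issue: Issue I → lender; Issue II → lender. The borrower must prevail on at least one issue; overall, the lender prevails.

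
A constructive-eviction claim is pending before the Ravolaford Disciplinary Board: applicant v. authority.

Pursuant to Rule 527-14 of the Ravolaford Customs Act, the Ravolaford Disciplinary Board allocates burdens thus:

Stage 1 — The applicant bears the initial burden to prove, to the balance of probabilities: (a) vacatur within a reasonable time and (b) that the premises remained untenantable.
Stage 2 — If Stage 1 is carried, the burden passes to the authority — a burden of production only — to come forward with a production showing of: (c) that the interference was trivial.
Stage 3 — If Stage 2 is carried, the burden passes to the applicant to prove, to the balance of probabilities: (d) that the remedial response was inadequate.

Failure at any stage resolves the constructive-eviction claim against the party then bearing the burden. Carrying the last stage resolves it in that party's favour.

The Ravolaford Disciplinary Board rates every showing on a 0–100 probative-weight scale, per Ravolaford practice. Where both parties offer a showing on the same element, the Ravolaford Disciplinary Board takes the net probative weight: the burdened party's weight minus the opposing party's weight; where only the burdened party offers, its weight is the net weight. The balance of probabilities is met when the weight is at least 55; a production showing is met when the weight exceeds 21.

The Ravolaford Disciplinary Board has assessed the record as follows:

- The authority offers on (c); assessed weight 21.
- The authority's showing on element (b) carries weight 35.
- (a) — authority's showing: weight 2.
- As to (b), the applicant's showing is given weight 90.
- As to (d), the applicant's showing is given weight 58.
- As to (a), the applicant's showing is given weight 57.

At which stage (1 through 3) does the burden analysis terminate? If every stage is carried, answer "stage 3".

stage 2

Stage 1 (applicant, the balance of probabilities, weight is at least 55): (a) net 57−2=55 ≥ 55 — meets; (b) net 90−35=55 ≥ 55 — meets.
  The applicant carries Stage 1; the authority now bears the burden.
Stage 2 (authority, a production showing, weight exceeds 21): (c) 21 ≤ 21 — fails.
  The authority does not carry Stage 2.
So the applicant prevails.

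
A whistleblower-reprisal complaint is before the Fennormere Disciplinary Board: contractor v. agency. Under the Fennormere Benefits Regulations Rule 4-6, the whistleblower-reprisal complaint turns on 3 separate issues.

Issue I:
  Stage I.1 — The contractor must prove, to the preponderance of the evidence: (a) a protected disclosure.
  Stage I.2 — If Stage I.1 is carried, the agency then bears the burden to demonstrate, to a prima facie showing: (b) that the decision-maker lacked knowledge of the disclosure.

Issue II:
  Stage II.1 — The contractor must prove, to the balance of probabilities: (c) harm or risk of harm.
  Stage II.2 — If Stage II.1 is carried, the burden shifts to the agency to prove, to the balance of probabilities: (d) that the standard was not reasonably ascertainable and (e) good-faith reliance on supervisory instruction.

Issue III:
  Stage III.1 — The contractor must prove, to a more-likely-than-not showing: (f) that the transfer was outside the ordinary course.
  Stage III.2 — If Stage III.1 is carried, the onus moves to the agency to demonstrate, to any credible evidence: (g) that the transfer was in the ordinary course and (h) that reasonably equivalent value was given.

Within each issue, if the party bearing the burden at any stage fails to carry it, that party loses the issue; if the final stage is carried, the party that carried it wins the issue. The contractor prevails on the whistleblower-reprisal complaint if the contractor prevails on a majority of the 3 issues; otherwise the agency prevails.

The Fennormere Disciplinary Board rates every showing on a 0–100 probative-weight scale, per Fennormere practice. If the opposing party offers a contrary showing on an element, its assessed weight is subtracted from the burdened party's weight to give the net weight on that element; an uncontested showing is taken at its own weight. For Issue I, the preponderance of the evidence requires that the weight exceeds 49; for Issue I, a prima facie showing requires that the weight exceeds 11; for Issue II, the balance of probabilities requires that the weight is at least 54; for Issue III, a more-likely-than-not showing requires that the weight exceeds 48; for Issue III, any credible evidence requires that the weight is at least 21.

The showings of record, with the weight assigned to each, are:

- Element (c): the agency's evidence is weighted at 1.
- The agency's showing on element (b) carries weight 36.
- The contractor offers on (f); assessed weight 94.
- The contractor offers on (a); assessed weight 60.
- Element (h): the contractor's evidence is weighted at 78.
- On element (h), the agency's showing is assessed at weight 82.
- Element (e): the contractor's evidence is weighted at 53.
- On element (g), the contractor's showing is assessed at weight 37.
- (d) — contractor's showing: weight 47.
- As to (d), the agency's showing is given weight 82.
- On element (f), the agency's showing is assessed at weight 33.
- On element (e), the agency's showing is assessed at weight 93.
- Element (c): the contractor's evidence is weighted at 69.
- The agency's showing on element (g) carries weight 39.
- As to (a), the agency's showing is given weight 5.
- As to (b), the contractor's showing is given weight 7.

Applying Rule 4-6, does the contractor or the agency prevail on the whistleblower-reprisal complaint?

contractor

— Issue I —
Stage I.1 (contractor, the preponderance of the evidence, weight exceeds 49): (a) net 60−5=55 > 49 — meets.
  All elements met. The burden passes to the agency.
Stage I.2 (agency, a prima facie showing, weight exceeds 11): (b) net 36−7=29 > 11 — meets.
  The agency carries the last stage.
Every stage carried; the agency prevails on this issue.
— Issue II —
Stage II.1 — burden on contractor; standard: the balance of probabilities (weight is at least 54).
    (c): 69 − 1 = 68 ≥ 54 [met]
  The contractor carries Stage II.1; the agency now bears the burden.
Stage II.2 — burden on agency; standard: the balance of probabilities (weight is at least 54).
    (d): 82 − 47 = 35 < 54 [not met]
    (e): 93 − 53 = 40 < 54 [not met]
  The agency does not carry Stage II.2.
So the contractor prevails on this issue.
— Issue III —
Stage III.1 (contractor, a more-likely-than-not showing, weight exceeds 48): (f) net 94−33=61 > 48 — meets.
  The contractor carries Stage III.1; the agency now bears the burden.
Stage III.2 (agency, any credible evidence, weight is at least 21): (g) net 39−37=2 < 21 — fails; (h) net 82−78=4 < 21 — fails.
  The agency does not carry Stage III.2.
The contractor prevails on this issue.
Per-issue: Issue I → agency; Issue II → contractor; Issue III → contractor. The contractor must prevail on a majority of issues; overall, the contractor prevails.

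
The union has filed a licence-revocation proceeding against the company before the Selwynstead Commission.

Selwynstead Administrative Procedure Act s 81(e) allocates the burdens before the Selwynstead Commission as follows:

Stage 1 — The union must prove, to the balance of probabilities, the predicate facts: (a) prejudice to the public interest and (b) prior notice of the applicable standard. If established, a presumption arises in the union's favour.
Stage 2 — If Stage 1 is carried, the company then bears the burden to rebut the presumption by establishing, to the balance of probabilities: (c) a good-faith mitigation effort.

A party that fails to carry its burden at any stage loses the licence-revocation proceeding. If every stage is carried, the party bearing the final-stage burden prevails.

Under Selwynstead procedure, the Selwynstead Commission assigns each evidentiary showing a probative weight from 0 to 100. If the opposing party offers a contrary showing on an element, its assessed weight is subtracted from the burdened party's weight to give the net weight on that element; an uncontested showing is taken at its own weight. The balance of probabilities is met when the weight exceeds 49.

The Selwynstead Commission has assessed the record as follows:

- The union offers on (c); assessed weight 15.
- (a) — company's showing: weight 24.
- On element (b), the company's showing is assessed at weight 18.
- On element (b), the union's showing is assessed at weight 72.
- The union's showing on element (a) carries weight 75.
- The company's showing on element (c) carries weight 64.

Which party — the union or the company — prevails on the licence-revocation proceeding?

Stage 1 — burden on union; standard: the balance of probabilities (weight exceeds 49).
    (a): 75 − 24 = 51 > 49 [met]
    (b): 72 − 18 = 54 > 49 [met]
  All elements met. The burden passes to the company.
Stage 2 — burden on company; standard: the balance of probabilities (weight exceeds 49).
    (c): 64 − 15 = 49 ≤ 49 [not met]
  Stage 2 not carried; the company fails its burden.
The analysis ends at Stage 2; the union prevails.

union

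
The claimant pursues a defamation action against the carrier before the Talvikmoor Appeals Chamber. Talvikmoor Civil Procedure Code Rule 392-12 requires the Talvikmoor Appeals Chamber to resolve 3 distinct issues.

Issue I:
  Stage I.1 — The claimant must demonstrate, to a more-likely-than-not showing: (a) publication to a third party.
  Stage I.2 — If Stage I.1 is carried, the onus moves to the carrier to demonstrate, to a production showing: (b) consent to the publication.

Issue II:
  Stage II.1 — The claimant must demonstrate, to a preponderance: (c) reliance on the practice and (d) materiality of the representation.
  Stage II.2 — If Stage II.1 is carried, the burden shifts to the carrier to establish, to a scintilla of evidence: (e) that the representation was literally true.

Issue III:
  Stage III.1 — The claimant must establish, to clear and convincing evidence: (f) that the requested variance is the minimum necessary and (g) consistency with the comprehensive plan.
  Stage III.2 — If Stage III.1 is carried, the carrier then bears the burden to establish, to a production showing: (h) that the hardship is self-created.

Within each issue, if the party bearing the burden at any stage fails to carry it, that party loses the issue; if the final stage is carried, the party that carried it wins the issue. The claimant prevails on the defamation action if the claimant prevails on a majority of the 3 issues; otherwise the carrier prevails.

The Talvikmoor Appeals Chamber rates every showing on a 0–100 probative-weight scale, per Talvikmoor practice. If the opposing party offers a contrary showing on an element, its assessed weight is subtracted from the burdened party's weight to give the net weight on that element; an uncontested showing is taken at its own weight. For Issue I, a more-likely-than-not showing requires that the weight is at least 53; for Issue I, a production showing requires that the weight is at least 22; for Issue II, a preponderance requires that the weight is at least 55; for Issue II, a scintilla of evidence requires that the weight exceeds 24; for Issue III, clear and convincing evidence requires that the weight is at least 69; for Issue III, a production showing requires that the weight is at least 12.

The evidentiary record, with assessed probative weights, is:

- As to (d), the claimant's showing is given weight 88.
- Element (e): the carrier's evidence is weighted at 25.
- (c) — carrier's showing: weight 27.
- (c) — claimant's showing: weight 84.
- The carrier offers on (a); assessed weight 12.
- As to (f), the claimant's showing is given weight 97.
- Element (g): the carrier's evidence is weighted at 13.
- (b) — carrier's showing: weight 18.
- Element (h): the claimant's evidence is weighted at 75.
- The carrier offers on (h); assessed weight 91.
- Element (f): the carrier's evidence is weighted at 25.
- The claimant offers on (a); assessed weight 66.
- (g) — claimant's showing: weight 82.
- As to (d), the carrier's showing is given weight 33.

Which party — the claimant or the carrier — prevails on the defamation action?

— Issue I —
Stage I.1 — burden on claimant; standard: a more-likely-than-not showing (weight is at least 53).
    (a): 66 − 12 = 54 ≥ 53 [met]
  Stage I.1 carried; the burden shifts to the carrier.
Stage I.2 — burden on carrier; standard: a production showing (weight is at least 22).
    (b): 18 < 22 [not met]
  Stage I.2 not carried; the carrier fails its burden.
The claimant prevails on this issue.
— Issue II —
At Stage II.1 the claimant must meet a preponderance (weight is at least 55): on (c) the weight is 84 less the opposing 27 gives net 57, ≥ 55, so (c) meets the standard; on (d) the weight is 88 less the opposing 33 gives net 55, ≥ 55, so (d) meets the standard.
  Stage II.1 carried; the burden shifts to the carrier.
At Stage II.2 the carrier must meet a scintilla of evidence (weight exceeds 24): on (e) the weight is 25, which does exceed 24, so (e) meets the standard.
  Stage II.2 carried; the final stage is satisfied.
All stages carried — the carrier prevails on this issue.
— Issue III —
Stage III.1 (claimant, clear and convincing evidence, weight is at least 69): (f) net 97−25=72 ≥ 69 — meets; (g) net 82−13=69 ≥ 69 — meets.
  Stage III.1 carried; the burden shifts to the carrier.
Stage III.2 (carrier, a production showing, weight is at least 12): (h) net 91−75=16 ≥ 12 — meets.
  The carrier carries the last stage.
With every stage satisfied, the carrier prevails on this issue.
Per-issue: Issue I → claimant; Issue II → carrier; Issue III → carrier. The claimant must prevail on a majority of issues; overall, the carrier prevails.

carrier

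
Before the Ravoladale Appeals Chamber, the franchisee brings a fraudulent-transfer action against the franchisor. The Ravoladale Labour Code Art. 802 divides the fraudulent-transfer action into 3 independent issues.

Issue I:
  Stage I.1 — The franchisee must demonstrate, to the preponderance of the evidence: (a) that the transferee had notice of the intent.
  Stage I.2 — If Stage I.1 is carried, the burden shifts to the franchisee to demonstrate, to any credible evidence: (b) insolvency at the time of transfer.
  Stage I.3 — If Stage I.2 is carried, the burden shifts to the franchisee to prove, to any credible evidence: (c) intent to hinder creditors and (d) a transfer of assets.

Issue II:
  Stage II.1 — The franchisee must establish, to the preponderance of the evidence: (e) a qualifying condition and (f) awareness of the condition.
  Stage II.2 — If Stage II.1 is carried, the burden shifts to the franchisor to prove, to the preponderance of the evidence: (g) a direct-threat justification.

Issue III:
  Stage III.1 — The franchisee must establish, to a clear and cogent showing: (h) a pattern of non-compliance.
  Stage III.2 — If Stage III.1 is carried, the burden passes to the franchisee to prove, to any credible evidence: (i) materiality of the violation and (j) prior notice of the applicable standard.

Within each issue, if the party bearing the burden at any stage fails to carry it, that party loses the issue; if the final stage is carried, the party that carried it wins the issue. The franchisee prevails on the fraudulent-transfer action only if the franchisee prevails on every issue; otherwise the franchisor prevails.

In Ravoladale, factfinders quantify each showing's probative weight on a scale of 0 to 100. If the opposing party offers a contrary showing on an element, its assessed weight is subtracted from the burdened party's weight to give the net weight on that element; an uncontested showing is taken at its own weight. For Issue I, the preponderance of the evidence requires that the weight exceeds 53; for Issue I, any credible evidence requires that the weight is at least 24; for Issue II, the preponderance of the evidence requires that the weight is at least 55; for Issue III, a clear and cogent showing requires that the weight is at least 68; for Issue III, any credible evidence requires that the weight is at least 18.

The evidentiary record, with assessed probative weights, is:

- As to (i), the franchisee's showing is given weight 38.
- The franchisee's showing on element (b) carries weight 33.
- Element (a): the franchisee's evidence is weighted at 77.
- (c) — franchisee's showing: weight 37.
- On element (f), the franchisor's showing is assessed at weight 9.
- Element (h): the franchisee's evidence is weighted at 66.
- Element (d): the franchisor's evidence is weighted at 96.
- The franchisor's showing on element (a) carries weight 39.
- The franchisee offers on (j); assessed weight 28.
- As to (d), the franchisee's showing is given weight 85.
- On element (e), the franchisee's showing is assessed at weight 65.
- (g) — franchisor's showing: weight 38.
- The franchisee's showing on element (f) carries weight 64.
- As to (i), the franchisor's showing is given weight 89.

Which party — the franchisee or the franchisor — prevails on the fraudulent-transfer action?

franchisor

— Issue I —
At Stage I.1 the franchisee must meet the preponderance of the evidence (weight exceeds 53): on (a) the weight is 77 less the opposing 39 gives net 38, which does not exceed 53, so (a) does not meet the standard.
  The franchisee does not carry Stage I.1.
The analysis ends at Stage I.1; the franchisor prevails on this issue.
— Issue II —
Stage II.1 (franchisee, the preponderance of the evidence, weight is at least 55): (e) 65 ≥ 55 — meets; (f) net 64−9=55 ≥ 55 — meets.
  All elements met. The burden passes to the franchisor.
Stage II.2 (franchisor, the preponderance of the evidence, weight is at least 55): (g) 38 < 55 — fails.
  The franchisor does not carry Stage II.2.
The franchisee prevails on this issue.
— Issue III —
Stage III.1 (franchisee, a clear and cogent showing, weight is at least 68): (h) 66 < 68 — fails.
  The franchisee does not carry Stage III.1.
So the franchisor prevails on this issue.
Per-issue: Issue I → franchisor; Issue II → franchisee; Issue III → franchisor. The franchisee must prevail on every issue; overall, the franchisor prevails.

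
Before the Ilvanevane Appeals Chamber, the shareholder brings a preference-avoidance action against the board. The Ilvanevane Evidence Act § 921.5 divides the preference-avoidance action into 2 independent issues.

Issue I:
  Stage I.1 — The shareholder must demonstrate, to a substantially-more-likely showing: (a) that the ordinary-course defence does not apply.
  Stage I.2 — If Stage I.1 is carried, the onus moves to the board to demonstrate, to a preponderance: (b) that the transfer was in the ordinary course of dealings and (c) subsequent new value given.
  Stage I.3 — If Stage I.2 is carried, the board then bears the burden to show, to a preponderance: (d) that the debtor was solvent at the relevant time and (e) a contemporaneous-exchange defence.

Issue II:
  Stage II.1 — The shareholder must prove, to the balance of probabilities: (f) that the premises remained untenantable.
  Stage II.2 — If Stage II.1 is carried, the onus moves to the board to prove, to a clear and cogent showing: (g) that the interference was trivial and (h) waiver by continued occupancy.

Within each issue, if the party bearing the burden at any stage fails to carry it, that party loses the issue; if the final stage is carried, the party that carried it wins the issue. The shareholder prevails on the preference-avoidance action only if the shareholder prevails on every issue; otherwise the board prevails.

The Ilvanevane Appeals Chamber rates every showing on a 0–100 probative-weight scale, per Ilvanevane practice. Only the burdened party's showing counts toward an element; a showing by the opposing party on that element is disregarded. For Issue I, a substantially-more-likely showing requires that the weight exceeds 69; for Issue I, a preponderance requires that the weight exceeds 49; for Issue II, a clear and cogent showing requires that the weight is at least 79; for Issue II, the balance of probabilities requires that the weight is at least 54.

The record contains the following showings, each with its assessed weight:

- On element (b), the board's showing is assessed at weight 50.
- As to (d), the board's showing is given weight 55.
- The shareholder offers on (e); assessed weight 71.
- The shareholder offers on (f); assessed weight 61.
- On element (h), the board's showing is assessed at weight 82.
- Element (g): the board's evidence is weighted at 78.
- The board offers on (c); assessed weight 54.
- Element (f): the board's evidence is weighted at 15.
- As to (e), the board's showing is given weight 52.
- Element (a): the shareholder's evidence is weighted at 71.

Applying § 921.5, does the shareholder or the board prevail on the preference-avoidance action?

— Issue I —
At Stage I.1 the shareholder must meet a substantially-more-likely showing (weight exceeds 69): on (a) the weight is 71, > 69, so (a) meets the standard.
  Stage I.1 is satisfied; the onus moves to the board.
At Stage I.2 the board must meet a preponderance (weight exceeds 49): on (b) the weight is 50, which does exceed 49, so (b) meets the standard; on (c) the weight is 54, > 49, so (c) meets the standard.
  Stage I.2 is satisfied; the board continues to bear the burden.
At Stage I.3 the board must meet a preponderance (weight exceeds 49): on (d) the weight is 55, > 49, so (d) meets the standard; on (e) the weight is 52 (the shareholder's 71 is given no effect), > 49, so (e) meets the standard.
  All elements met at the final stage.
With every stage satisfied, the board prevails on this issue.
— Issue II —
Stage II.1 — burden on shareholder; standard: the balance of probabilities (weight is at least 54).
    (f): 61 (board's 15 disregarded) ≥ 54 [met]
  Stage II.1 is satisfied; the onus moves to the board.
Stage II.2 — burden on board; standard: a clear and cogent showing (weight is at least 79).
    (g): 78 < 79 [not met]
    (h): 82 ≥ 79 [met]
  Not every element is met, so the board fails to carry Stage II.2.
The shareholder prevails on this issue.
Per-issue: Issue I → board; Issue II → shareholder. The shareholder must prevail on every issue; overall, the board prevails.

board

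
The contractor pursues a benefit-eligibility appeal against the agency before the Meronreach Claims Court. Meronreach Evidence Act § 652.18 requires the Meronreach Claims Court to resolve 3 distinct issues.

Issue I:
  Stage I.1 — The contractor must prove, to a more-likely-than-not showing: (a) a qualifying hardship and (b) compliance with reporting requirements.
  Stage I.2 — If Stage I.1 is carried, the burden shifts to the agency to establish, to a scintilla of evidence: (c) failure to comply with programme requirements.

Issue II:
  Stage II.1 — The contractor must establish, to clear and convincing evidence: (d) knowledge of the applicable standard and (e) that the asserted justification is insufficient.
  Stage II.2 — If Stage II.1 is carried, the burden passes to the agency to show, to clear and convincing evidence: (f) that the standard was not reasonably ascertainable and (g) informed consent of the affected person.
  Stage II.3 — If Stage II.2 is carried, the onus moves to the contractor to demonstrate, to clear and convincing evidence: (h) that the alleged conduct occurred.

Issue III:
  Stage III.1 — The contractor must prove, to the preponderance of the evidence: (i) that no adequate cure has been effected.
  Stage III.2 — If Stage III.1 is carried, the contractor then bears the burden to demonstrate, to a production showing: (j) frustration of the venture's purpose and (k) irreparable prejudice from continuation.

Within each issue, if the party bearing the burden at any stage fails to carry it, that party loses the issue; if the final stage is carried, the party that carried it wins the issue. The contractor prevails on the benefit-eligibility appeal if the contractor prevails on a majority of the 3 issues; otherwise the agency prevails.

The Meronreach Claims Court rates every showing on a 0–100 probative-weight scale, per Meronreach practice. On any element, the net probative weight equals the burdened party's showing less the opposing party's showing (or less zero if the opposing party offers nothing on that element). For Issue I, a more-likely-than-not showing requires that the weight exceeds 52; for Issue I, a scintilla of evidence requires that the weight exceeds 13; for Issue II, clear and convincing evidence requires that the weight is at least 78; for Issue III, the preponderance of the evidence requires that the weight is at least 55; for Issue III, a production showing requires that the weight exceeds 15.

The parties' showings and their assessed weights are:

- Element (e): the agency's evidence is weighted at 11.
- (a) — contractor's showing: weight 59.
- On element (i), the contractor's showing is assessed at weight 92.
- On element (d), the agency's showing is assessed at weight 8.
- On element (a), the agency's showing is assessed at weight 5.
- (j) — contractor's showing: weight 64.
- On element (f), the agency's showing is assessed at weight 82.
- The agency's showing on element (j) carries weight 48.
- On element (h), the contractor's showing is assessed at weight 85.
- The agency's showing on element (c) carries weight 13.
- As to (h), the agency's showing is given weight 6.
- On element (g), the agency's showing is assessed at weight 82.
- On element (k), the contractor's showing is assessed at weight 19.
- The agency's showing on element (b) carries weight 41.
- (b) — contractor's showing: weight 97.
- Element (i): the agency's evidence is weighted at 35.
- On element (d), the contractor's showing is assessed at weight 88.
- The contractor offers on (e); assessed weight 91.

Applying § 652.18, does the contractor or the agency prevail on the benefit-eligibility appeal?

— Issue I —
At Stage I.1 the contractor must meet a more-likely-than-not showing (weight exceeds 52): on (a) the weight is 59 less the opposing 5 gives net 54, which does exceed 52, so (a) meets the standard; on (b) the weight is 97 less the opposing 41 gives net 56, > 52, so (b) meets the standard.
  Stage I.1 carried; the burden shifts to the agency.
At Stage I.2 the agency must meet a scintilla of evidence (weight exceeds 13): on (c) the weight is 13, which does not exceed 13, so (c) does not meet the standard.
  Stage I.2 not carried; the agency fails its burden.
The analysis ends at Stage I.2; the contractor prevails on this issue.
— Issue II —
At Stage II.1 the contractor must meet clear and convincing evidence (weight is at least 78): on (d) the weight is 88 less the opposing 8 gives net 80, which does reach 78, so (d) meets the standard; on (e) the weight is 91 less the opposing 11 gives net 80, ≥ 78, so (e) meets the standard.
  Stage II.1 is satisfied; the onus moves to the agency.
At Stage II.2 the agency must meet clear and convincing evidence (weight is at least 78): on (f) the weight is 82, which does reach 78, so (f) meets the standard; on (g) the weight is 82, ≥ 78, so (g) meets the standard.
  The agency carries Stage II.2; the contractor now bears the burden.
At Stage II.3 the contractor must meet clear and convincing evidence (weight is at least 78): on (h) the weight is 85 less the opposing 6 gives net 79, ≥ 78, so (h) meets the standard.
  The contractor carries the last stage.
With every stage satisfied, the contractor prevails on this issue.
— Issue III —
Stage III.1 — burden on contractor; standard: the preponderance of the evidence (weight is at least 55).
    (i): 92 − 35 = 57 ≥ 55 [met]
  Stage III.1 is satisfied; the contractor continues to bear the burden.
Stage III.2 — burden on contractor; standard: a production showing (weight exceeds 15).
    (j): 64 − 48 = 16 > 15 [met]
    (k): 19 > 15 [met]
  All elements met at the final stage.
Every stage carried; the contractor prevails on this issue.
Per-issue: Issue I → contractor; Issue II → contractor; Issue III → contractor. The contractor must prevail on a majority of issues; overall, the contractor prevails.

contractor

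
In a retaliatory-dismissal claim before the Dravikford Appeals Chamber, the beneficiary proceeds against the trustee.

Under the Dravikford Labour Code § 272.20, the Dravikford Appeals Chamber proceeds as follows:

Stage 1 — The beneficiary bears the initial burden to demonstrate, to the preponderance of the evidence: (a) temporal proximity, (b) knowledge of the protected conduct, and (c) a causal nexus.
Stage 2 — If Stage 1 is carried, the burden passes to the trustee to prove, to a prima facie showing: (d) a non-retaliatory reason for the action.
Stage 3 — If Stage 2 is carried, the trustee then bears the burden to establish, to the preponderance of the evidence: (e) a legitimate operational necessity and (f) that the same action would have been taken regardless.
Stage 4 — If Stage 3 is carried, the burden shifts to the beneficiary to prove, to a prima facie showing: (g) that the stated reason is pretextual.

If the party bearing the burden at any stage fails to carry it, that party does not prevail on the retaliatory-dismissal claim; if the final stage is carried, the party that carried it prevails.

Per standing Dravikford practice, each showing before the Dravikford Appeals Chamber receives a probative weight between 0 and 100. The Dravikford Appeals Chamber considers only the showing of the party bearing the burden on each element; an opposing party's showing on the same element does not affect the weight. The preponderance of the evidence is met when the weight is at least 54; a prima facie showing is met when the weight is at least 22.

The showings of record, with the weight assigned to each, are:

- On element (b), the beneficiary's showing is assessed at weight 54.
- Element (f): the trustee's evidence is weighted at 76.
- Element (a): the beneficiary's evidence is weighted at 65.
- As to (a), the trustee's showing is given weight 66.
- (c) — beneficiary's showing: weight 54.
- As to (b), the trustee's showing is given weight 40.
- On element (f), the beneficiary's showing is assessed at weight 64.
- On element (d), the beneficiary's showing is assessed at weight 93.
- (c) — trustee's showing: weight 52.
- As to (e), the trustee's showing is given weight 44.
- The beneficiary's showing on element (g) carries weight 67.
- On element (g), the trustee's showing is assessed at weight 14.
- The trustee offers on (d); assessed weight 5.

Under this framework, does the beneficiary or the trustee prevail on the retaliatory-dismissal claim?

At Stage 1 the beneficiary must meet the preponderance of the evidence (weight is at least 54): on (a) the weight is 65 (the trustee's 66 is given no effect), ≥ 54, so (a) meets the standard; on (b) the weight is 54 (the trustee's 40 is given no effect), which does reach 54, so (b) meets the standard; on (c) the weight is 54 (the trustee's 52 is given no effect), which does reach 54, so (c) meets the standard.
  All elements met. The burden passes to the trustee.
At Stage 2 the trustee must meet a prima facie showing (weight is at least 22): on (d) the weight is 5 (the beneficiary's 93 is given no effect), which does not reach 22, so (d) does not meet the standard.
  The trustee does not carry Stage 2.
The analysis ends at Stage 2; the beneficiary prevails.

beneficiary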